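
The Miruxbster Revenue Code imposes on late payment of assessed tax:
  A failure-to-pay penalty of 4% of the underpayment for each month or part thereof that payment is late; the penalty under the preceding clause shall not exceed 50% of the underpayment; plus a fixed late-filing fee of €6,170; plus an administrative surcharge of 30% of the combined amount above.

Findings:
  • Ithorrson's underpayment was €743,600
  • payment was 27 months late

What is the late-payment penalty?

Accrued rate: 4% × 27 = 108%, capped at 50% → 50%
Failure-to-pay penalty: 50% of €743,600 = €371,800
Penalty before surcharge: €371,800 + €6,170 = €377,970
Administrative surcharge: 30% of €377,970 = €113,391
Total penalty: €377,970 + €113,391 = €491,361

Penalty: €491,361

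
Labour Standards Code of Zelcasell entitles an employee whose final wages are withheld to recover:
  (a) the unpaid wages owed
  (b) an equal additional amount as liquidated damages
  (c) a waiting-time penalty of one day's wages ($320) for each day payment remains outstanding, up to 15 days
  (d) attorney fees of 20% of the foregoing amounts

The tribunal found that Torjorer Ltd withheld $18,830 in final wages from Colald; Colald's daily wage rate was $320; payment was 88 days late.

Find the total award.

Liquidated damages (equal amount): $18,830
Penalty days: min(88, 15) = 15
Waiting-time penalty: 15 × $320 = $4,800
Subtotal: $18,830 + $18,830 + $4,800 = $42,460
Attorney fees: 20% of $42,460 = $8,492
Total award: $42,460 + $8,492 = $50,952

$50,952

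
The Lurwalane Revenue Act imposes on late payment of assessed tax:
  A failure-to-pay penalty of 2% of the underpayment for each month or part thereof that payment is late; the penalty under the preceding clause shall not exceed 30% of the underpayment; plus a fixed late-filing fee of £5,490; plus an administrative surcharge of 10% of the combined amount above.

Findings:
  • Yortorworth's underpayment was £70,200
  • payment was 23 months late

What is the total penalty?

Penalty: £29,205

Accrued rate: 2% × 23 = 46%, capped at 30% → 30%
Failure-to-pay penalty: 30% of £70,200 = £21,060
Penalty before surcharge: £21,060 + £5,490 = £26,550
Administrative surcharge: 10% of £26,550 = £2,655
Total penalty: £26,550 + £2,655 = £29,205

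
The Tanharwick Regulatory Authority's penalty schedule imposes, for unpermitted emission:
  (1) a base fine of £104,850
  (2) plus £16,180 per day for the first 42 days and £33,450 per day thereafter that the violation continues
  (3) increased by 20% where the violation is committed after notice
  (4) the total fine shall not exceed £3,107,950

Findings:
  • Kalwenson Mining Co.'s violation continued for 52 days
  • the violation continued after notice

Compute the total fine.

£1,342,692

First 42 days: 42 × £16,180 = £679,560
Remaining days: (52 − 42) × £33,450 = £334,500
Per-day component: £679,560 + £334,500 = £1,014,060
Base plus per-day: £104,850 + £1,014,060 = £1,118,910
Enhancement: 20% of £1,118,910 = £223,782
Enhanced fine: £1,118,910 + £223,782 = £1,342,692
Cap at £3,107,950: £1,342,692 is within the cap, no reduction.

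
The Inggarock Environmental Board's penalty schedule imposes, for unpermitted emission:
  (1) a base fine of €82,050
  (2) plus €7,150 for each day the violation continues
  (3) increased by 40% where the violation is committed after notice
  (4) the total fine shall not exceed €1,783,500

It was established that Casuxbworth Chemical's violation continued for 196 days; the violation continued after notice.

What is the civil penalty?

Per-day component: 196 × €7,150 = €1,401,400
Base plus per-day: €82,050 + €1,401,400 = €1,483,450
Enhancement: 40% of €1,483,450 = €593,380
Enhanced fine: €1,483,450 + €593,380 = €2,076,830
Cap at €1,783,500: €2,076,830 exceeds the cap → €1,783,500

€1,783,500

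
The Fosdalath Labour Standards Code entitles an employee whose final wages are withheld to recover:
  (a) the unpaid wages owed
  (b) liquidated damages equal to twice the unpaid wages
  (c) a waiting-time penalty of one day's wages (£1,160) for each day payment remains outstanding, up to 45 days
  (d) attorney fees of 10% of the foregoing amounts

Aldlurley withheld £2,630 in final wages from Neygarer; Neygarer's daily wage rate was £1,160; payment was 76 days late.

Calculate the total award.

Doubled: 2 × £2,630 = £5,260
Penalty days: min(76, 45) = 45
Waiting-time penalty: 45 × £1,160 = £52,200
Subtotal: £2,630 + £5,260 + £52,200 = £60,090
Attorney fees: 10% of £60,090 = £6,009
Total award: £60,090 + £6,009 = £66,099

£66,099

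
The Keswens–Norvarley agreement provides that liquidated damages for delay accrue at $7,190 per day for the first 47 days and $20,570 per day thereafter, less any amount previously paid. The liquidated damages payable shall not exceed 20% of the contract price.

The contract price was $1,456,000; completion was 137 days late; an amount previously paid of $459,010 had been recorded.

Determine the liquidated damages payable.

Liquidated damages: $291,200

First 47 days: 47 × $7,190 = $337,930
Remaining days: (137 − 47) × $20,570 = $1,851,300
Accrued per-day damages: $337,930 + $1,851,300 = $2,189,230
Less amount previously paid: $2,189,230 − $459,010 = $1,730,220
Cap: 20% of $1,456,000 = $291,200
Cap at $291,200: $1,730,220 exceeds the cap → $291,200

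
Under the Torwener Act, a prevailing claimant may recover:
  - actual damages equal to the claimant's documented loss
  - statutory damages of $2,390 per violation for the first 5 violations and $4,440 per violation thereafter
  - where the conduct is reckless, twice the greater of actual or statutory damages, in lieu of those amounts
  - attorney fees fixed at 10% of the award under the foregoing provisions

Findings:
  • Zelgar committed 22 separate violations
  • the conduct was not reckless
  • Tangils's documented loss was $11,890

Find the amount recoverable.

First 5 violations: 5 × $2,390 = $11,950
Remaining violations: (22 − 5) × $4,440 = $75,480
Statutory damages: $11,950 + $75,480 = $87,430
Conduct not reckless: the in-lieu enhancement does not apply.
Actual plus statutory damages: $11,890 + $87,430 = $99,320
Attorney fees: 10% of $99,320 = $9,932
Total recovery: $99,320 + $9,932 = $109,252

Total recovery: $109,252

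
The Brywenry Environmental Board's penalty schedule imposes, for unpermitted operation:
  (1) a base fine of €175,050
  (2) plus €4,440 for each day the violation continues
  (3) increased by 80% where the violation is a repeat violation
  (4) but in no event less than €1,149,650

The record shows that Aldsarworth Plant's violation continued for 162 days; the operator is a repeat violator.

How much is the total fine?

Per-day component: 162 × €4,440 = €719,280
Base plus per-day: €175,050 + €719,280 = €894,330
Enhancement: 80% of €894,330 = €715,464
Enhanced fine: €894,330 + €715,464 = €1,609,794
Minimum €1,149,650: €1,609,794 meets the minimum, no increase.

€1,609,794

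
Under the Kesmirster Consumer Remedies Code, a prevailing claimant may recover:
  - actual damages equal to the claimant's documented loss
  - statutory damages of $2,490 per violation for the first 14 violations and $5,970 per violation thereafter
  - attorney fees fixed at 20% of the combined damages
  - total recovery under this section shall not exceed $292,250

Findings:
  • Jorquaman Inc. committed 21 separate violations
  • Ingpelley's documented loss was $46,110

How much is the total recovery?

$147,312

First 14 violations: 14 × $2,490 = $34,860
Remaining violations: (21 − 14) × $5,970 = $41,790
Statutory damages: $34,860 + $41,790 = $76,650
Combined damages: $46,110 + $76,650 = $122,760
Attorney fees: 20% of $122,760 = $24,552
Total before cap: $122,760 + $24,552 = $147,312
Cap at $292,250: $147,312 is within the cap, no reduction.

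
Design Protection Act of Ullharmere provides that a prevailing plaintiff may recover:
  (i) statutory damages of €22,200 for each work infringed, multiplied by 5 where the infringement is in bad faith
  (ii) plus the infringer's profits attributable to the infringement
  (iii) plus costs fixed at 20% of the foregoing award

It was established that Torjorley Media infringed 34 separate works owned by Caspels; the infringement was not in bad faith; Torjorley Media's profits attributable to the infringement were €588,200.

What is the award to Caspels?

€1,611,600

Statutory damages: 34 × €22,200 = €754,800
Infringement not in bad faith: no ×5 enhancement.
Combined award: €754,800 + €588,200 = €1,343,000
Costs: 20% of €1,343,000 = €268,600
Award plus costs: €1,343,000 + €268,600 = €1,611,600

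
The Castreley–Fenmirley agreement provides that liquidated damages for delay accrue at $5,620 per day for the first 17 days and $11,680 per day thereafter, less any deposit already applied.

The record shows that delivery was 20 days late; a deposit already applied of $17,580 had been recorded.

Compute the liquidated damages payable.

$113,000

First 17 days: 17 × $5,620 = $95,540
Remaining days: (20 − 17) × $11,680 = $35,040
Accrued per-day damages: $95,540 + $35,040 = $130,580
Less deposit already applied: $130,580 − $17,580 = $113,000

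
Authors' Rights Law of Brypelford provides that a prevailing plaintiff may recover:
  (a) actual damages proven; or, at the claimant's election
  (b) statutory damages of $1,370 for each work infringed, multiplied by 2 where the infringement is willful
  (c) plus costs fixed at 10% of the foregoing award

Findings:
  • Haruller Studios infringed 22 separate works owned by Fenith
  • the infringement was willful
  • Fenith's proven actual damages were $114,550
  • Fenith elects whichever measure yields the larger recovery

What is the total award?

$126,005

Statutory damages: 22 × $1,370 = $30,140
Doubled: 2 × $30,140 = $60,280
Greater of actual damages ($114,550) or enhanced statutory damages ($60,280): $114,550
Costs: 10% of $114,550 = $11,455
Award plus costs: $114,550 + $11,455 = $126,005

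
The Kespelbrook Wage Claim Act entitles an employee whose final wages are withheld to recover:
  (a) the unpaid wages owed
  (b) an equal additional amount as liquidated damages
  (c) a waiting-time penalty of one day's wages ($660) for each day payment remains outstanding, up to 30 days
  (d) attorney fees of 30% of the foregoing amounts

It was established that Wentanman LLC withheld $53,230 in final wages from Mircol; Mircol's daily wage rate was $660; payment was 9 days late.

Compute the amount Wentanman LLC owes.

Total award: $146,120

Liquidated damages (equal amount): $53,230
Penalty days: min(9, 30) = 9
Waiting-time penalty: 9 × $660 = $5,940
Subtotal: $53,230 + $53,230 + $5,940 = $112,400
Attorney fees: 30% of $112,400 = $33,720
Total award: $112,400 + $33,720 = $146,120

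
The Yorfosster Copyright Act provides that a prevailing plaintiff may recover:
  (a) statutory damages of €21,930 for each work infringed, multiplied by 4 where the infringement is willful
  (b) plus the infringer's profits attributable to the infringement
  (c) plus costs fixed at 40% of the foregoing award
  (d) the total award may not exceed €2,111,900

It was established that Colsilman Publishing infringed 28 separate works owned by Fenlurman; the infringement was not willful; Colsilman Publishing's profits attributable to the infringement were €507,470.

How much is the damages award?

€1,570,114

Statutory damages: 28 × €21,930 = €614,040
Infringement not willful: no ×4 enhancement.
Combined award: €614,040 + €507,470 = €1,121,510
Costs: 40% of €1,121,510 = €448,604
Award plus costs: €1,121,510 + €448,604 = €1,570,114
Cap at €2,111,900: €1,570,114 is within the cap, no reduction.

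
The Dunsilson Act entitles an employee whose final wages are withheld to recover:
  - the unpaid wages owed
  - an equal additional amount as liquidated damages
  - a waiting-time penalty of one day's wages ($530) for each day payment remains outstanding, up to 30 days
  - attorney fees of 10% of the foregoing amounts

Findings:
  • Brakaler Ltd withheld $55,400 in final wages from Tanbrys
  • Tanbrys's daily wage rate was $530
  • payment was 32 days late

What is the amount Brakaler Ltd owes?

$139,370

Liquidated damages (equal amount): $55,400
Penalty days: min(32, 30) = 30
Waiting-time penalty: 30 × $530 = $15,900
Subtotal: $55,400 + $55,400 + $15,900 = $126,700
Attorney fees: 10% of $126,700 = $12,670
Total award: $126,700 + $12,670 = $139,370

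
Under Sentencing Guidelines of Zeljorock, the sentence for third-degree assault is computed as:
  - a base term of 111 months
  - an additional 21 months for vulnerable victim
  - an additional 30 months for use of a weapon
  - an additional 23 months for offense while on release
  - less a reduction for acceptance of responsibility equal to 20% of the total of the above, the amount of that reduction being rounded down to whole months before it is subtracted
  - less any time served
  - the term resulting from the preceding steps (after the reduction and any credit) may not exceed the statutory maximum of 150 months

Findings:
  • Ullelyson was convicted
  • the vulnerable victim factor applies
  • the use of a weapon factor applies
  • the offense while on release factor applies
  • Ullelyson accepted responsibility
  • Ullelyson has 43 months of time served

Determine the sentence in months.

Vulnerable victim enhancement: +21 months
Use of a weapon enhancement: +30 months
Offense while on release enhancement: +23 months
Adjusted term: 111 months + 21 months + 30 months + 23 months = 185 months
Acceptance of responsibility reduction: 20% of 185 months = 37 months (rounded down)
After reduction: 185 − 37 = 148 months
Less time served: 148 months − 43 months = 105 months
Cap at 150 months: 105 months is within the cap, no reduction.

105 months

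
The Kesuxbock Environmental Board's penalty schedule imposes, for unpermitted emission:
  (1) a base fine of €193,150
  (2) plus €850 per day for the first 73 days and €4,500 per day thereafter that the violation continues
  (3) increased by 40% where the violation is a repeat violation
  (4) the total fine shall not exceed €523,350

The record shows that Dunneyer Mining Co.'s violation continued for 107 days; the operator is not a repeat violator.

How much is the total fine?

First 73 days: 73 × €850 = €62,050
Remaining days: (107 − 73) × €4,500 = €153,000
Per-day component: €62,050 + €153,000 = €215,050
Base plus per-day: €193,150 + €215,050 = €408,200
The operator is not a repeat violator: no 40% increase.
Cap at €523,350: €408,200 is within the cap, no reduction.

Civil penalty: €408,200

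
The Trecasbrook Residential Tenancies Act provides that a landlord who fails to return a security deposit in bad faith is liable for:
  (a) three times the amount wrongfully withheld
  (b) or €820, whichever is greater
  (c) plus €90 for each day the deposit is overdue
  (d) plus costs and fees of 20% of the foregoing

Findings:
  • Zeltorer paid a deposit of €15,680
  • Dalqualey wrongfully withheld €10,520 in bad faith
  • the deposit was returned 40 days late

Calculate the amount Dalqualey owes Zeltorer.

Trebled: 3 × €10,520 = €31,560
Minimum €820: €31,560 meets the minimum, no increase.
Late-return penalty: 40 × €90 = €3,600
Damages plus late penalty: €31,560 + €3,600 = €35,160
Costs and fees: 20% of €35,160 = €7,032
Total recovery: €35,160 + €7,032 = €42,192

Recovery: €42,192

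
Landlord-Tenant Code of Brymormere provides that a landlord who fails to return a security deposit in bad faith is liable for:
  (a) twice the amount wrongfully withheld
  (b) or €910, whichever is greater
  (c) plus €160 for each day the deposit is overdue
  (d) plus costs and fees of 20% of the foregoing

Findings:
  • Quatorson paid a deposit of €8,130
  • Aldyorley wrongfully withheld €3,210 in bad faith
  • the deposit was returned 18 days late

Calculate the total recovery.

Doubled: 2 × €3,210 = €6,420
Minimum €910: €6,420 meets the minimum, no increase.
Late-return penalty: 18 × €160 = €2,880
Damages plus late penalty: €6,420 + €2,880 = €9,300
Costs and fees: 20% of €9,300 = €1,860
Total recovery: €9,300 + €1,860 = €11,160

Recovery: €11,160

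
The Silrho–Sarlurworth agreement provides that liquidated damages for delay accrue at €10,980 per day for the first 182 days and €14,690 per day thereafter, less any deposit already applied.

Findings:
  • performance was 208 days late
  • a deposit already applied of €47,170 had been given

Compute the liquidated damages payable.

First 182 days: 182 × €10,980 = €1,998,360
Remaining days: (208 − 182) × €14,690 = €381,940
Accrued per-day damages: €1,998,360 + €381,940 = €2,380,300
Less deposit already applied: €2,380,300 − €47,170 = €2,333,130

€2,333,130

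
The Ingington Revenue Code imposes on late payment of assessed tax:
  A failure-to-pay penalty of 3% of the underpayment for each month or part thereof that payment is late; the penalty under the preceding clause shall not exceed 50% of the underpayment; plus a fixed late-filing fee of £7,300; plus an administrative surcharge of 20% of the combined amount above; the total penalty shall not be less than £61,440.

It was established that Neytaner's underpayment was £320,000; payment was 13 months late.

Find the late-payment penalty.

Accrued rate: 3% × 13 = 39%, capped at 50% → 39%
Failure-to-pay penalty: 39% of £320,000 = £124,800
Penalty before surcharge: £124,800 + £7,300 = £132,100
Administrative surcharge: 20% of £132,100 = £26,420
Total penalty: £132,100 + £26,420 = £158,520
Minimum £61,440: £158,520 meets the minimum, no increase.

Penalty: £158,520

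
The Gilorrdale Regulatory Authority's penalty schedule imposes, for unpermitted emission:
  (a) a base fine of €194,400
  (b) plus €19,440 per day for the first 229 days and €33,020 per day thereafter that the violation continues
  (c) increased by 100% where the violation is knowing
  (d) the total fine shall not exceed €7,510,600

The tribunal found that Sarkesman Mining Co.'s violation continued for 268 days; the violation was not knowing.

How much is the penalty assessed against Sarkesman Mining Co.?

First 229 days: 229 × €19,440 = €4,451,760
Remaining days: (268 − 229) × €33,020 = €1,287,780
Per-day component: €4,451,760 + €1,287,780 = €5,739,540
Base plus per-day: €194,400 + €5,739,540 = €5,933,940
The violation was not knowing: no 100% increase.
Cap at €7,510,600: €5,933,940 is within the cap, no reduction.

€5,933,940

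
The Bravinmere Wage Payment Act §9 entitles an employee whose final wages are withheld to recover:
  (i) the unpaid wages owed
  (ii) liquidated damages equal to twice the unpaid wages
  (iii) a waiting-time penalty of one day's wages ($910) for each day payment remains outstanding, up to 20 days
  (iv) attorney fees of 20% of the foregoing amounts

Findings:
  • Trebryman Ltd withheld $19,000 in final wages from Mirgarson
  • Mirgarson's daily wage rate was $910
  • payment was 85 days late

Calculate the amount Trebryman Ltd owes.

$90,240

Doubled: 2 × $19,000 = $38,000
Penalty days: min(85, 20) = 20
Waiting-time penalty: 20 × $910 = $18,200
Subtotal: $19,000 + $38,000 + $18,200 = $75,200
Attorney fees: 20% of $75,200 = $15,040
Total award: $75,200 + $15,040 = $90,240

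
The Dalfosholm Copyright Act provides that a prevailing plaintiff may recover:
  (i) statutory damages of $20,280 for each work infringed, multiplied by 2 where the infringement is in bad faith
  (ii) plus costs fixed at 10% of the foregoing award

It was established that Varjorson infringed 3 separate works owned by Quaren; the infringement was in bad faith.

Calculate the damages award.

$133,848

Statutory damages: 3 × $20,280 = $60,840
Doubled: 2 × $60,840 = $121,680
Costs: 10% of $121,680 = $12,168
Award plus costs: $121,680 + $12,168 = $133,848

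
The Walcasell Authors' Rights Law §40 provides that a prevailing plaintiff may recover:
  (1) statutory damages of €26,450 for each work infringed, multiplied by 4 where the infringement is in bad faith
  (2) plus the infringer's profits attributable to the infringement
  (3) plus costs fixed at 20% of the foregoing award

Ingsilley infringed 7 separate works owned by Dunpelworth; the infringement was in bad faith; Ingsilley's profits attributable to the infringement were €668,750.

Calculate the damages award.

Statutory damages: 7 × €26,450 = €185,150
Multiplied by 4: 4 × €185,150 = €740,600
Combined award: €740,600 + €668,750 = €1,409,350
Costs: 20% of €1,409,350 = €281,870
Award plus costs: €1,409,350 + €281,870 = €1,691,220

€1,691,220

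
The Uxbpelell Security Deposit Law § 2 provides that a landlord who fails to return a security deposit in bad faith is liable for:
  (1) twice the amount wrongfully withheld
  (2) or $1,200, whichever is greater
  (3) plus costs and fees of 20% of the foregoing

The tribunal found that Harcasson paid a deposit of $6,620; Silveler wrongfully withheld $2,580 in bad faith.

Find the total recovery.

Doubled: 2 × $2,580 = $5,160
Minimum $1,200: $5,160 meets the minimum, no increase.
Costs and fees: 20% of $5,160 = $1,032
Total recovery: $5,160 + $1,032 = $6,192

$6,192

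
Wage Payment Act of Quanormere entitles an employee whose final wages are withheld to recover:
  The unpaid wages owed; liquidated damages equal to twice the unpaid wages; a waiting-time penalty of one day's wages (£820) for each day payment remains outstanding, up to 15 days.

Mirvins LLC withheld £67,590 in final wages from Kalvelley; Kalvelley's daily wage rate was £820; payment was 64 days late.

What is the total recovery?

£215,070

Doubled: 2 × £67,590 = £135,180
Penalty days: min(64, 15) = 15
Waiting-time penalty: 15 × £820 = £12,300
Total award: £67,590 + £135,180 + £12,300 = £215,070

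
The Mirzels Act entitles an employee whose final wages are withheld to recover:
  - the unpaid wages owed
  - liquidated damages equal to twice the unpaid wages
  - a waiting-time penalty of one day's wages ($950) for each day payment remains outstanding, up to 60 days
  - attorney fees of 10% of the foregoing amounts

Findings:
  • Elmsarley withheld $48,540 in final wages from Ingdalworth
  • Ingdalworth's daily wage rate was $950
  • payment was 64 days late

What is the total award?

Total award: $222,882

Doubled: 2 × $48,540 = $97,080
Penalty days: min(64, 60) = 60
Waiting-time penalty: 60 × $950 = $57,000
Subtotal: $48,540 + $97,080 + $57,000 = $202,620
Attorney fees: 10% of $202,620 = $20,262
Total award: $202,620 + $20,262 = $222,882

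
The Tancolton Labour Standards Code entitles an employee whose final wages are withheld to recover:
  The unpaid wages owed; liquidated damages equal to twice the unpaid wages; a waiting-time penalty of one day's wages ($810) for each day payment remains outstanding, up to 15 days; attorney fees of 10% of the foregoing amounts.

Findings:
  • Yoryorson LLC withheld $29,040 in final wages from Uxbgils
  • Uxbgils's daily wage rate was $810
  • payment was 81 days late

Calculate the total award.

Doubled: 2 × $29,040 = $58,080
Penalty days: min(81, 15) = 15
Waiting-time penalty: 15 × $810 = $12,150
Subtotal: $29,040 + $58,080 + $12,150 = $99,270
Attorney fees: 10% of $99,270 = $9,927
Total award: $99,270 + $9,927 = $109,197

$109,197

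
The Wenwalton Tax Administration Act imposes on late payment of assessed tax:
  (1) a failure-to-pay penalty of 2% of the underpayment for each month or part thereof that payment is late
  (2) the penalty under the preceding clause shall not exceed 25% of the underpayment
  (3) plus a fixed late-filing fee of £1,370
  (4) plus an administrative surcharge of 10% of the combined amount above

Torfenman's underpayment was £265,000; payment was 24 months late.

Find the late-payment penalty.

Accrued rate: 2% × 24 = 48%, capped at 25% → 25%
Failure-to-pay penalty: 25% of £265,000 = £66,250
Penalty before surcharge: £66,250 + £1,370 = £67,620
Administrative surcharge: 10% of £67,620 = £6,762
Total penalty: £67,620 + £6,762 = £74,382

£74,382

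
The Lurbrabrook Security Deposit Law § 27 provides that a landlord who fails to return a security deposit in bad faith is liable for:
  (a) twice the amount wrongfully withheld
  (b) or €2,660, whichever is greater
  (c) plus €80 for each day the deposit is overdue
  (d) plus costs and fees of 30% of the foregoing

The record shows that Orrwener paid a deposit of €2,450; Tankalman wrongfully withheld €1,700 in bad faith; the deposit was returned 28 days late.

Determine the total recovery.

Doubled: 2 × €1,700 = €3,400
Minimum €2,660: €3,400 meets the minimum, no increase.
Late-return penalty: 28 × €80 = €2,240
Damages plus late penalty: €3,400 + €2,240 = €5,640
Costs and fees: 30% of €5,640 = €1,692
Total recovery: €5,640 + €1,692 = €7,332

Recovery: €7,332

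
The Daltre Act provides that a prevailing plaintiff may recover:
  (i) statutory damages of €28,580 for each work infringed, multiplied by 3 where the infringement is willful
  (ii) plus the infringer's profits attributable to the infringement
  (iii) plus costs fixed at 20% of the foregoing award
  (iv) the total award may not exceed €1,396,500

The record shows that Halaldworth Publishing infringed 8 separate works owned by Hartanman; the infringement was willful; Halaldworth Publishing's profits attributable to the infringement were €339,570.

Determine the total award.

€1,230,588

Statutory damages: 8 × €28,580 = €228,640
Trebled: 3 × €228,640 = €685,920
Combined award: €685,920 + €339,570 = €1,025,490
Costs: 20% of €1,025,490 = €205,098
Award plus costs: €1,025,490 + €205,098 = €1,230,588
Cap at €1,396,500: €1,230,588 is within the cap, no reduction.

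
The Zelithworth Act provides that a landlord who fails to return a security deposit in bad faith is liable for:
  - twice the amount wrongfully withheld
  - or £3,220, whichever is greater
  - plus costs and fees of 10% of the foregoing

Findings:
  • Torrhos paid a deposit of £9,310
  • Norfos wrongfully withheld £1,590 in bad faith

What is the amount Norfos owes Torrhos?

Doubled: 2 × £1,590 = £3,180
Minimum £3,220: £3,180 is below the minimum → £3,220
Costs and fees: 10% of £3,220 = £322
Total recovery: £3,220 + £322 = £3,542

£3,542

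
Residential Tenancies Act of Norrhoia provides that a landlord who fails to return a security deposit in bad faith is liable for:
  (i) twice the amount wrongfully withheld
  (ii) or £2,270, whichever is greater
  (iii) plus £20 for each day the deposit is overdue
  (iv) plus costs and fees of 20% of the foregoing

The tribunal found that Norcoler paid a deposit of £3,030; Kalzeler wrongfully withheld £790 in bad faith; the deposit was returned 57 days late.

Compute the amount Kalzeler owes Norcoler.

Doubled: 2 × £790 = £1,580
Minimum £2,270: £1,580 is below the minimum → £2,270
Late-return penalty: 57 × £20 = £1,140
Damages plus late penalty: £2,270 + £1,140 = £3,410
Costs and fees: 20% of £3,410 = £682
Total recovery: £3,410 + £682 = £4,092

Recovery: £4,092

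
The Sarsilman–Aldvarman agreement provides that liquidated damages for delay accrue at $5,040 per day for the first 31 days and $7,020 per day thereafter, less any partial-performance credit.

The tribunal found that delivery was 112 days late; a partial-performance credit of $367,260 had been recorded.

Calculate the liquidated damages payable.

First 31 days: 31 × $5,040 = $156,240
Remaining days: (112 − 31) × $7,020 = $568,620
Accrued per-day damages: $156,240 + $568,620 = $724,860
Less partial-performance credit: $724,860 − $367,260 = $357,600

Liquidated damages: $357,600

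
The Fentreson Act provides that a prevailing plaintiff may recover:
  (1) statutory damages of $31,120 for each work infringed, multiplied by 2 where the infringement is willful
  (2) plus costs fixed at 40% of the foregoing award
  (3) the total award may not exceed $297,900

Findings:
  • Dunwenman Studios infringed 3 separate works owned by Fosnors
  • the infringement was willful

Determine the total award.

$261,408

Statutory damages: 3 × $31,120 = $93,360
Doubled: 2 × $93,360 = $186,720
Costs: 40% of $186,720 = $74,688
Award plus costs: $186,720 + $74,688 = $261,408
Cap at $297,900: $261,408 is within the cap, no reduction.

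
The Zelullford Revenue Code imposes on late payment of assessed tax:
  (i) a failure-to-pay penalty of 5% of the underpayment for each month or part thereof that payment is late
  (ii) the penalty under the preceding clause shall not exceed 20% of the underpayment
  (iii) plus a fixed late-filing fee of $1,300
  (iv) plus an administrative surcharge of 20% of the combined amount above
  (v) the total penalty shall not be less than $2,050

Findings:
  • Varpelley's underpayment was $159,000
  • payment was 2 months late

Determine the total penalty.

$20,640

Accrued rate: 5% × 2 = 10%, capped at 20% → 10%
Failure-to-pay penalty: 10% of $159,000 = $15,900
Penalty before surcharge: $15,900 + $1,300 = $17,200
Administrative surcharge: 20% of $17,200 = $3,440
Total penalty: $17,200 + $3,440 = $20,640
Minimum $2,050: $20,640 meets the minimum, no increase.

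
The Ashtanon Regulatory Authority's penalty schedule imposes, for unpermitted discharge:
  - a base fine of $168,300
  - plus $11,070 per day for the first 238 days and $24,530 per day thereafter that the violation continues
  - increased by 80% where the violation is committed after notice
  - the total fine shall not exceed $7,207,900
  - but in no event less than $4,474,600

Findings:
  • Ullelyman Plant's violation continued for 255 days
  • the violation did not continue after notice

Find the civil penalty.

First 238 days: 238 × $11,070 = $2,634,660
Remaining days: (255 − 238) × $24,530 = $417,010
Per-day component: $2,634,660 + $417,010 = $3,051,670
Base plus per-day: $168,300 + $3,051,670 = $3,219,970
The violation did not continue after notice: no 80% increase.
Cap at $7,207,900: $3,219,970 is within the cap, no reduction.
Minimum $4,474,600: $3,219,970 is below the minimum → $4,474,600

$4,474,600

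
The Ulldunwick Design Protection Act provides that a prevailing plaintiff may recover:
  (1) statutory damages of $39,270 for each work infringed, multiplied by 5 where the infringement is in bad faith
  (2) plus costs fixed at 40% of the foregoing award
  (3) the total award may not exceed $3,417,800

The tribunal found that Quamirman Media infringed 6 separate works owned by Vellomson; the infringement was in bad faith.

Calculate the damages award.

Award: $1,649,340

Statutory damages: 6 × $39,270 = $235,620
Multiplied by 5: 5 × $235,620 = $1,178,100
Costs: 40% of $1,178,100 = $471,240
Award plus costs: $1,178,100 + $471,240 = $1,649,340
Cap at $3,417,800: $1,649,340 is within the cap, no reduction.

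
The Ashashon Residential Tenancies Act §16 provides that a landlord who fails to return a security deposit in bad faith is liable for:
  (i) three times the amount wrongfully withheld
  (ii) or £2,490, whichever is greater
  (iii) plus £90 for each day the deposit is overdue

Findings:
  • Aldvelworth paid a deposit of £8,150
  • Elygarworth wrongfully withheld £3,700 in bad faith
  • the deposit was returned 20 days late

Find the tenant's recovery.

Trebled: 3 × £3,700 = £11,100
Minimum £2,490: £11,100 meets the minimum, no increase.
Late-return penalty: 20 × £90 = £1,800
Damages plus late penalty: £11,100 + £1,800 = £12,900

£12,900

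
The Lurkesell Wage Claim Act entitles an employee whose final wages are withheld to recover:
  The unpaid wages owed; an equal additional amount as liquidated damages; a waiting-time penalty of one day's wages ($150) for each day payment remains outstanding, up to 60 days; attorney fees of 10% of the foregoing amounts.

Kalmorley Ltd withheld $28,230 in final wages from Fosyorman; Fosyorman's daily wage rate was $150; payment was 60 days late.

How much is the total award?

Total award: $72,006

Liquidated damages (equal amount): $28,230
Penalty days: min(60, 60) = 60
Waiting-time penalty: 60 × $150 = $9,000
Subtotal: $28,230 + $28,230 + $9,000 = $65,460
Attorney fees: 10% of $65,460 = $6,546
Total award: $65,460 + $6,546 = $72,006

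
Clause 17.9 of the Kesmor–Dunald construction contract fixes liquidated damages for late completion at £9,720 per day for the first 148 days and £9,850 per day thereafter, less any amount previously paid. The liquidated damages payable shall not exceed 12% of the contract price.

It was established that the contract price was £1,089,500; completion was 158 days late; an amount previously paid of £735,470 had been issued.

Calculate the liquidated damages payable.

£130,740

First 148 days: 148 × £9,720 = £1,438,560
Remaining days: (158 − 148) × £9,850 = £98,500
Accrued per-day damages: £1,438,560 + £98,500 = £1,537,060
Less amount previously paid: £1,537,060 − £735,470 = £801,590
Cap: 12% of £1,089,500 = £130,740
Cap at £130,740: £801,590 exceeds the cap → £130,740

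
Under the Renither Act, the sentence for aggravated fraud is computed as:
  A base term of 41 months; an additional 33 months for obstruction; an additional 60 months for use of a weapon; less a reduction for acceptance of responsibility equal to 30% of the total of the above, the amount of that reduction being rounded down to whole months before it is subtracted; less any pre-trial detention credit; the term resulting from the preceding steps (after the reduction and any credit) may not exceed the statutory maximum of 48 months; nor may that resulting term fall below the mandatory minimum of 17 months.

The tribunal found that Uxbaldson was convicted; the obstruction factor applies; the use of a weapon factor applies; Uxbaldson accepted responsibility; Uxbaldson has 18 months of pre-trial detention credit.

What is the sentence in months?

Obstruction enhancement: +33 months
Use of a weapon enhancement: +60 months
Adjusted term: 41 months + 33 months + 60 months = 134 months
Acceptance of responsibility reduction: 30% of 134 months = 40 months (rounded down)
After reduction: 134 − 40 = 94 months
Less pre-trial detention credit: 94 months − 18 months = 76 months
Cap at 48 months: 76 months exceeds the cap → 48 months
Minimum 17 months: 48 months meets the minimum, no increase.

48 months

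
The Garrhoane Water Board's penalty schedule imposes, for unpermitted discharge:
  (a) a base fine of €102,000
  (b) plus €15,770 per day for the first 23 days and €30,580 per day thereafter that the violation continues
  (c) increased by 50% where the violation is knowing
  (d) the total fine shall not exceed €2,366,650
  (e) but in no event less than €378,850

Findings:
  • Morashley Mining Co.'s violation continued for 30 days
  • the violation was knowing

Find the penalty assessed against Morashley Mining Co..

Civil penalty: €1,018,155

First 23 days: 23 × €15,770 = €362,710
Remaining days: (30 − 23) × €30,580 = €214,060
Per-day component: €362,710 + €214,060 = €576,770
Base plus per-day: €102,000 + €576,770 = €678,770
Enhancement: 50% of €678,770 = €339,385
Enhanced fine: €678,770 + €339,385 = €1,018,155
Cap at €2,366,650: €1,018,155 is within the cap, no reduction.
Minimum €378,850: €1,018,155 meets the minimum, no increase.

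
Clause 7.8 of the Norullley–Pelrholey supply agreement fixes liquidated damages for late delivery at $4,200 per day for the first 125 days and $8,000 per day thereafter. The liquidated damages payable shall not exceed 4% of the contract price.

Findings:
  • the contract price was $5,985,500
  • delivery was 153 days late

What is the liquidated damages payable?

First 125 days: 125 × $4,200 = $525,000
Remaining days: (153 − 125) × $8,000 = $224,000
Accrued per-day damages: $525,000 + $224,000 = $749,000
Cap: 4% of $5,985,500 = $239,420
Cap at $239,420: $749,000 exceeds the cap → $239,420

$239,420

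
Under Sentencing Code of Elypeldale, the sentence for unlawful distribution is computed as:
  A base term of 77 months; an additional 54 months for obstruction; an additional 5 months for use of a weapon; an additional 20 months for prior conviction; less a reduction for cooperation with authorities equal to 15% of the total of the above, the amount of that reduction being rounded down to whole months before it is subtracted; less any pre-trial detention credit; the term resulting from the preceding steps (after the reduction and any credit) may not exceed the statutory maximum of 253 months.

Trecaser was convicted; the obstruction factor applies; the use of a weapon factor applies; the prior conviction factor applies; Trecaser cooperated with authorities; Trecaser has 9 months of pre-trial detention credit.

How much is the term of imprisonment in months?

Obstruction enhancement: +54 months
Use of a weapon enhancement: +5 months
Prior conviction enhancement: +20 months
Adjusted term: 77 months + 54 months + 5 months + 20 months = 156 months
Cooperation with authorities reduction: 15% of 156 months = 23 months (rounded down)
After reduction: 156 − 23 = 133 months
Less pre-trial detention credit: 133 months − 9 months = 124 months
Cap at 253 months: 124 months is within the cap, no reduction.

124 months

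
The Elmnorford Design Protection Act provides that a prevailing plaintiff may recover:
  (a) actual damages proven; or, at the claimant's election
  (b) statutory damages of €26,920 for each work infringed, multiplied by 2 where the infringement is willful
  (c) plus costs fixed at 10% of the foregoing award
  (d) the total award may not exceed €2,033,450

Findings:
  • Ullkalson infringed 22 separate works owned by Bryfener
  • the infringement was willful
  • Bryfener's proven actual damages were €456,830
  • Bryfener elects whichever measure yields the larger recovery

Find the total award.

Statutory damages: 22 × €26,920 = €592,240
Doubled: 2 × €592,240 = €1,184,480
Greater of actual damages (€456,830) or enhanced statutory damages (€1,184,480): €1,184,480
Costs: 10% of €1,184,480 = €118,448
Award plus costs: €1,184,480 + €118,448 = €1,302,928
Cap at €2,033,450: €1,302,928 is within the cap, no reduction.

€1,302,928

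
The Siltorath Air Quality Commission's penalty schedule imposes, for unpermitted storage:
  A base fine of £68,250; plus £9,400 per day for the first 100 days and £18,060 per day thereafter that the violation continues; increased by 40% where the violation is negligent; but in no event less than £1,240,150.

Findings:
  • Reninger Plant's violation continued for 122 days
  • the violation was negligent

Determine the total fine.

£1,967,798

First 100 days: 100 × £9,400 = £940,000
Remaining days: (122 − 100) × £18,060 = £397,320
Per-day component: £940,000 + £397,320 = £1,337,320
Base plus per-day: £68,250 + £1,337,320 = £1,405,570
Enhancement: 40% of £1,405,570 = £562,228
Enhanced fine: £1,405,570 + £562,228 = £1,967,798
Minimum £1,240,150: £1,967,798 meets the minimum, no increase.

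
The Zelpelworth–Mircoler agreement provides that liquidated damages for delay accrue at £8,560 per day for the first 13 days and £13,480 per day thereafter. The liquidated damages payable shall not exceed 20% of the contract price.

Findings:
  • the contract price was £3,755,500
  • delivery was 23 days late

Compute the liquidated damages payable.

Liquidated damages: £246,080

First 13 days: 13 × £8,560 = £111,280
Remaining days: (23 − 13) × £13,480 = £134,800
Accrued per-day damages: £111,280 + £134,800 = £246,080
Cap: 20% of £3,755,500 = £751,100
Cap at £751,100: £246,080 is within the cap, no reduction.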